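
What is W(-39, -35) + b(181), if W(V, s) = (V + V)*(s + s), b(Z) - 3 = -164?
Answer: 5299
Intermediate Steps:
b(Z) = -161 (b(Z) = 3 - 164 = -161)
W(V, s) = 4*V*s (W(V, s) = (2*V)*(2*s) = 4*V*s)
W(-39, -35) + b(181) = 4*(-39)*(-35) - 161 = 5460 - 161 = 5299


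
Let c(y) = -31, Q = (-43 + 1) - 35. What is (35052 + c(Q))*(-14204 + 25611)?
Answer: 399484547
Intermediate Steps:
Q = -77 (Q = -42 - 35 = -77)
(35052 + c(Q))*(-14204 + 25611) = (35052 - 31)*(-14204 + 25611) = 35021*11407 = 399484547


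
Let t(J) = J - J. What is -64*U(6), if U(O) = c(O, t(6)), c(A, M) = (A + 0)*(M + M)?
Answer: 0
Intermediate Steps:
t(J) = 0
c(A, M) = 2*A*M (c(A, M) = A*(2*M) = 2*A*M)
U(O) = 0 (U(O) = 2*O*0 = 0)
-64*U(6) = -64*0 = 0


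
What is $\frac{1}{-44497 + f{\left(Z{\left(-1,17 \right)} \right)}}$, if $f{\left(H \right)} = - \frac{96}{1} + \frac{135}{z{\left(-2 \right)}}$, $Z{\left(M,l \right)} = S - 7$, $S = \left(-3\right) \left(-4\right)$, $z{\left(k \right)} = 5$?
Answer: $- \frac{1}{44566} \approx -2.2439 \cdot 10^{-5}$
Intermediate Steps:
$S = 12$
$Z{\left(M,l \right)} = 5$ ($Z{\left(M,l \right)} = 12 - 7 = 5$)
$f{\left(H \right)} = -69$ ($f{\left(H \right)} = - \frac{96}{1} + \frac{135}{5} = \left(-96\right) 1 + 135 \cdot \frac{1}{5} = -96 + 27 = -69$)
$\frac{1}{-44497 + f{\left(Z{\left(-1,17 \right)} \right)}} = \frac{1}{-44497 - 69} = \frac{1}{-44566} = - \frac{1}{44566}$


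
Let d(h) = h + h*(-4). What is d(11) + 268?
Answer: 235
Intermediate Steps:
d(h) = -3*h (d(h) = h - 4*h = -3*h)
d(11) + 268 = -3*11 + 268 = -33 + 268 = 235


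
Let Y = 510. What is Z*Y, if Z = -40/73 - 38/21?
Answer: -614380/511 ≈ -1202.3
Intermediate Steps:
Z = -3614/1533 (Z = -40*1/73 - 38*1/21 = -40/73 - 38/21 = -3614/1533 ≈ -2.3575)
Z*Y = -3614/1533*510 = -614380/511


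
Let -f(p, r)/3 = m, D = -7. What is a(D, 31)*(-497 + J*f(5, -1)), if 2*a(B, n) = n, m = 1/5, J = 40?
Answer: -16151/2 ≈ -8075.5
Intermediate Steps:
m = 1/5 ≈ 0.20000
f(p, r) = -3/5 (f(p, r) = -3*1/5 = -3/5)
a(B, n) = n/2
a(D, 31)*(-497 + J*f(5, -1)) = ((1/2)*31)*(-497 + 40*(-3/5)) = 31*(-497 - 24)/2 = (31/2)*(-521) = -16151/2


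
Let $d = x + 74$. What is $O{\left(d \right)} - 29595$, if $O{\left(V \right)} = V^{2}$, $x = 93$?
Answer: $-1706$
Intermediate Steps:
$d = 167$ ($d = 93 + 74 = 167$)
$O{\left(d \right)} - 29595 = 167^{2} - 29595 = 27889 - 29595 = -1706$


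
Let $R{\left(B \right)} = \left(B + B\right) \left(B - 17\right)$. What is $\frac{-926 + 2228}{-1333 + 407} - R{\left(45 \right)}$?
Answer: $- \frac{1167411}{463} \approx -2521.4$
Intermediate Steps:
$R{\left(B \right)} = 2 B \left(-17 + B\right)$
$\frac{-926 + 2228}{-1333 + 407} - R{\left(45 \right)} = \frac{-926 + 2228}{-1333 + 407} - 2 \cdot 45 \left(-17 + 45\right) = \frac{1302}{-926} - 2 \cdot 45 \cdot 28 = 1302 \left(- \frac{1}{926}\right) - 2520 = - \frac{651}{463} - 2520 = - \frac{1167411}{463}$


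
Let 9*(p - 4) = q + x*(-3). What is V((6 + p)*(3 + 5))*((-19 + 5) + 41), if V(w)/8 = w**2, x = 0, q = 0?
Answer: 1382400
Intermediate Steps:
p = 4 (p = 4 + (0 + 0*(-3))/9 = 4 + (0 + 0)/9 = 4 + (1/9)*0 = 4 + 0 = 4)
V(w) = 8*w**2
V((6 + p)*(3 + 5))*((-19 + 5) + 41) = (8*((6 + 4)*(3 + 5))**2)*((-19 + 5) + 41) = (8*(10*8)**2)*(-14 + 41) = (8*80**2)*27 = (8*6400)*27 = 51200*27 = 1382400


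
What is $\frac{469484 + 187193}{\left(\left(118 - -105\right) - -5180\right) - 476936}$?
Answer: $- \frac{656677}{471533} \approx -1.3926$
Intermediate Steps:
$\frac{469484 + 187193}{\left(\left(118 - -105\right) - -5180\right) - 476936} = \frac{656677}{\left(\left(118 + 105\right) + 5180\right) - 476936} = \frac{656677}{\left(223 + 5180\right) - 476936} = \frac{656677}{5403 - 476936} = \frac{656677}{-471533} = 656677 \left(- \frac{1}{471533}\right) = - \frac{656677}{471533}$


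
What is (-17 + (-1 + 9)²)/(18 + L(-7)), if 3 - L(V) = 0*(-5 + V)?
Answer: 47/21 ≈ 2.2381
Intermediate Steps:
L(V) = 3 (L(V) = 3 - 0*(-5 + V) = 3 - 1*0 = 3 + 0 = 3)
(-17 + (-1 + 9)²)/(18 + L(-7)) = (-17 + (-1 + 9)²)/(18 + 3) = (-17 + 8²)/21 = (-17 + 64)*(1/21) = 47*(1/21) = 47/21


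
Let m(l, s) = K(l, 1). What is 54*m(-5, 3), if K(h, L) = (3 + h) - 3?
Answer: -270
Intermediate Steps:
K(h, L) = h
m(l, s) = l
54*m(-5, 3) = 54*(-5) = -270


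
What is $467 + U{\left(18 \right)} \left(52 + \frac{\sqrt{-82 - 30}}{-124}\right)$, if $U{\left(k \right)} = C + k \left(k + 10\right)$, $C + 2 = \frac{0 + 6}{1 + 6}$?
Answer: $\frac{186309}{7} - \frac{3520 i \sqrt{7}}{217} \approx 26616.0 - 42.917 i$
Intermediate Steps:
$C = - \frac{8}{7}$ ($C = -2 + \frac{0 + 6}{1 + 6} = -2 + \frac{6}{7} = - \frac{8}{7} \approx -1.1429$)
$U{\left(k \right)} = - \frac{8}{7} + k \left(10 + k\right)$ ($U{\left(k \right)} = - \frac{8}{7} + k \left(k + 10\right) = - \frac{8}{7} + k \left(10 + k\right)$)
$467 + U{\left(18 \right)} \left(52 + \frac{\sqrt{-82 - 30}}{-124}\right) = 467 + \left(- \frac{8}{7} + 18^{2} + 10 \cdot 18\right) \left(52 + \frac{\sqrt{-82 - 30}}{-124}\right) = 467 + \left(- \frac{8}{7} + 324 + 180\right) \left(52 + \sqrt{-112} \left(- \frac{1}{124}\right)\right) = 467 + \frac{3520 \left(52 + 4 i \sqrt{7} \left(- \frac{1}{124}\right)\right)}{7} = 467 + \frac{3520 \left(52 - \frac{i \sqrt{7}}{31}\right)}{7} = 467 + \left(\frac{183040}{7} - \frac{3520 i \sqrt{7}}{217}\right) = \frac{186309}{7} - \frac{3520 i \sqrt{7}}{217}$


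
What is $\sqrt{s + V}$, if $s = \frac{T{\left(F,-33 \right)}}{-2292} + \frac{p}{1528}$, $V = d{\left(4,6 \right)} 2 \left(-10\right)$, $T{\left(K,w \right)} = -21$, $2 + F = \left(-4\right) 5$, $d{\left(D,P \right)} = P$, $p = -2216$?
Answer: $\frac{39 i \sqrt{11651}}{382} \approx 11.02 i$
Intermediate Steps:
$F = -22$ ($F = -2 - 20 = -22$)
$V = -120$ ($V = 6 \cdot 2 \left(-10\right) = 12 \left(-10\right) = -120$)
$s = - \frac{1101}{764}$ ($s = - \frac{21}{-2292} - \frac{2216}{1528} = \left(-21\right) \left(- \frac{1}{2292}\right) - \frac{277}{191} = \frac{7}{764} - \frac{277}{191} = - \frac{1101}{764} \approx -1.4411$)
$\sqrt{s + V} = \sqrt{- \frac{1101}{764} - 120} = \sqrt{- \frac{92781}{764}} = \frac{39 i \sqrt{11651}}{382}$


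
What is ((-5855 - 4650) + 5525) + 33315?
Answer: 28335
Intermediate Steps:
((-5855 - 4650) + 5525) + 33315 = (-10505 + 5525) + 33315 = -4980 + 33315 = 28335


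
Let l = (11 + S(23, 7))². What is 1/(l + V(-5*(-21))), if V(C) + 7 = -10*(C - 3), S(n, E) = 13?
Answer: -1/451 ≈ -0.0022173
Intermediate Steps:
V(C) = 23 - 10*C (V(C) = -7 - 10*(C - 3) = -7 - 10*(-3 + C) = -7 + (30 - 10*C) = 23 - 10*C)
l = 576 (l = (11 + 13)² = 24² = 576)
1/(l + V(-5*(-21))) = 1/(576 + (23 - (-50)*(-21))) = 1/(576 + (23 - 10*105)) = 1/(576 + (23 - 1050)) = 1/(576 - 1027) = 1/(-451) = -1/451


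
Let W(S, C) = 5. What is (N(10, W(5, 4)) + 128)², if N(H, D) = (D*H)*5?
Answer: 142884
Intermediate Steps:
N(H, D) = 5*D*H
(N(10, W(5, 4)) + 128)² = (5*5*10 + 128)² = (250 + 128)² = 378² = 142884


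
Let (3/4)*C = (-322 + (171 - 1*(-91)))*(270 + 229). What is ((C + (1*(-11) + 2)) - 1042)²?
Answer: 1678622841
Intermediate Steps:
C = -39920 (C = 4*((-322 + (171 - 1*(-91)))*(270 + 229))/3 = 4*((-322 + (171 + 91))*499)/3 = 4*((-322 + 262)*499)/3 = 4*(-60*499)/3 = (4/3)*(-29940) = -39920)
((C + (1*(-11) + 2)) - 1042)² = ((-39920 + (1*(-11) + 2)) - 1042)² = ((-39920 + (-11 + 2)) - 1042)² = ((-39920 - 9) - 1042)² = (-39929 - 1042)² = (-40971)² = 1678622841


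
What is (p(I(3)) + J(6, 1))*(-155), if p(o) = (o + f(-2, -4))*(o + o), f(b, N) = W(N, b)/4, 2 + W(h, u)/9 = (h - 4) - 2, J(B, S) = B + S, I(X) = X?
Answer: 21235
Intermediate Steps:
W(h, u) = -72 + 9*h (W(h, u) = -18 + 9*((h - 4) - 2) = -18 + 9*((-4 + h) - 2) = -18 + 9*(-6 + h) = -18 + (-54 + 9*h) = -72 + 9*h)
f(b, N) = -18 + 9*N/4 (f(b, N) = (-72 + 9*N)/4 = (-72 + 9*N)*(¼) = -18 + 9*N/4)
p(o) = 2*o*(-27 + o) (p(o) = (o + (-18 + (9/4)*(-4)))*(o + o) = (o + (-18 - 9))*(2*o) = (o - 27)*(2*o) = (-27 + o)*(2*o) = 2*o*(-27 + o))
(p(I(3)) + J(6, 1))*(-155) = (2*3*(-27 + 3) + (6 + 1))*(-155) = (2*3*(-24) + 7)*(-155) = (-144 + 7)*(-155) = -137*(-155) = 21235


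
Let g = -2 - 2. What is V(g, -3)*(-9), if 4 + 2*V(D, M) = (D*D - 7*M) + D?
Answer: -261/2 ≈ -130.50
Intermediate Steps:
g = -4
V(D, M) = -2 + D/2 + D²/2 - 7*M/2 (V(D, M) = -2 + ((D*D - 7*M) + D)/2 = -2 + ((D² - 7*M) + D)/2 = -2 + (D + D² - 7*M)/2 = -2 + (D/2 + D²/2 - 7*M/2) = -2 + D/2 + D²/2 - 7*M/2)
V(g, -3)*(-9) = (-2 + (½)*(-4) + (½)*(-4)² - 7/2*(-3))*(-9) = (-2 - 2 + (½)*16 + 21/2)*(-9) = (-2 - 2 + 8 + 21/2)*(-9) = (29/2)*(-9) = -261/2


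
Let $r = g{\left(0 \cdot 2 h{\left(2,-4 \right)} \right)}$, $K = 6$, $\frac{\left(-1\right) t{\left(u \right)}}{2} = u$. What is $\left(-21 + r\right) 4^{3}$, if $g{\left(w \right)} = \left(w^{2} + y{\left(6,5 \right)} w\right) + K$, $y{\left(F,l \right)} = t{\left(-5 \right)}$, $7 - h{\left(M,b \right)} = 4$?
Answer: $-960$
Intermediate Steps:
$t{\left(u \right)} = - 2 u$
$h{\left(M,b \right)} = 3$ ($h{\left(M,b \right)} = 7 - 4 = 3$)
$y{\left(F,l \right)} = 10$ ($y{\left(F,l \right)} = \left(-2\right) \left(-5\right) = 10$)
$g{\left(w \right)} = 6 + w^{2} + 10 w$ ($g{\left(w \right)} = \left(w^{2} + 10 w\right) + 6 = 6 + w^{2} + 10 w$)
$r = 6$ ($r = 6 + \left(0 \cdot 2 \cdot 3\right)^{2} + 10 \cdot 0 \cdot 2 \cdot 3 = 6 + \left(0 \cdot 3\right)^{2} + 10 \cdot 0 \cdot 3 = 6 + 0^{2} + 10 \cdot 0 = 6 + 0 + 0 = 6$)
$\left(-21 + r\right) 4^{3} = \left(-21 + 6\right) 4^{3} = \left(-15\right) 64 = -960$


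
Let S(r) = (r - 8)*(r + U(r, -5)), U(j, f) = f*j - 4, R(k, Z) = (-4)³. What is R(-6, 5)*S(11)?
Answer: 9216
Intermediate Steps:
R(k, Z) = -64
U(j, f) = -4 + f*j
S(r) = (-8 + r)*(-4 - 4*r) (S(r) = (r - 8)*(r + (-4 - 5*r)) = (-8 + r)*(-4 - 4*r))
R(-6, 5)*S(11) = -64*(32 - 4*11² + 28*11) = -64*(32 - 4*121 + 308) = -64*(32 - 484 + 308) = -64*(-144) = 9216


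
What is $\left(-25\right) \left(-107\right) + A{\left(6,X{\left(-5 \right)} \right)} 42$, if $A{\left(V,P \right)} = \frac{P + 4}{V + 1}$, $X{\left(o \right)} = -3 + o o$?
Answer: $2831$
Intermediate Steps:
$X{\left(o \right)} = -3 + o^{2}$
$A{\left(V,P \right)} = \frac{4 + P}{1 + V}$
$\left(-25\right) \left(-107\right) + A{\left(6,X{\left(-5 \right)} \right)} 42 = \left(-25\right) \left(-107\right) + \frac{4 - \left(3 - \left(-5\right)^{2}\right)}{1 + 6} \cdot 42 = 2675 + \frac{4 + \left(-3 + 25\right)}{7} \cdot 42 = 2675 + \frac{4 + 22}{7} \cdot 42 = 2675 + \frac{1}{7} \cdot 26 \cdot 42 = 2675 + \frac{26}{7} \cdot 42 = 2675 + 156 = 2831$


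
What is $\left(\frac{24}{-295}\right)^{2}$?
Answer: $\frac{576}{87025} \approx 0.0066188$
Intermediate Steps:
$\left(\frac{24}{-295}\right)^{2} = \left(24 \left(- \frac{1}{295}\right)\right)^{2} = \left(- \frac{24}{295}\right)^{2} = \frac{576}{87025}$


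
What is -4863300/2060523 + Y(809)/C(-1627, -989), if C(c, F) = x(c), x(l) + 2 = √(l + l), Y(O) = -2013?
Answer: -139795663/124318221 + 671*I*√3254/1086 ≈ -1.1245 + 35.245*I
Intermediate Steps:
x(l) = -2 + √2*√l (x(l) = -2 + √(l + l) = -2 + √(2*l) = -2 + √2*√l)
C(c, F) = -2 + √2*√c
-4863300/2060523 + Y(809)/C(-1627, -989) = -4863300/2060523 - 2013/(-2 + √2*√(-1627)) = -4863300*1/2060523 - 2013/(-2 + √2*(I*√1627)) = -1621100/686841 - 2013/(-2 + I*√3254)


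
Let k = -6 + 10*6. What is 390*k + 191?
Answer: 21251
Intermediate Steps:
k = 54 (k = -6 + 60 = 54)
390*k + 191 = 390*54 + 191 = 21060 + 191 = 21251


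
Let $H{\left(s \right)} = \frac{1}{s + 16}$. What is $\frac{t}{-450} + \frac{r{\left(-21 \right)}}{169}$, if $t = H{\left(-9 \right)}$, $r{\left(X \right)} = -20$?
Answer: $- \frac{63169}{532350} \approx -0.11866$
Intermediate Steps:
$H{\left(s \right)} = \frac{1}{16 + s}$
$t = \frac{1}{7}$ ($t = \frac{1}{16 - 9} = \frac{1}{7} \approx 0.14286$)
$\frac{t}{-450} + \frac{r{\left(-21 \right)}}{169} = \frac{1}{7 \left(-450\right)} - \frac{20}{169} = \frac{1}{7} \left(- \frac{1}{450}\right) - \frac{20}{169} = - \frac{1}{3150} - \frac{20}{169} = - \frac{63169}{532350}$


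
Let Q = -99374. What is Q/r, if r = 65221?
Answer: -99374/65221 ≈ -1.5237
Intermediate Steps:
Q/r = -99374/65221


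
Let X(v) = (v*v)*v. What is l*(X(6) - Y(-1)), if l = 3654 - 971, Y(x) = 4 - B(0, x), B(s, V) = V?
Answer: 566113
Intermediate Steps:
X(v) = v³ (X(v) = v²*v = v³)
Y(x) = 4 - x
l = 2683
l*(X(6) - Y(-1)) = 2683*(6³ - (4 - 1*(-1))) = 2683*(216 - (4 + 1)) = 2683*(216 - 1*5) = 2683*(216 - 5) = 2683*211 = 566113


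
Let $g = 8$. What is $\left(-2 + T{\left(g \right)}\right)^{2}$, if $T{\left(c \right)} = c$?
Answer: $36$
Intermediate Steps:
$\left(-2 + T{\left(g \right)}\right)^{2} = \left(-2 + 8\right)^{2} = 6^{2} = 36$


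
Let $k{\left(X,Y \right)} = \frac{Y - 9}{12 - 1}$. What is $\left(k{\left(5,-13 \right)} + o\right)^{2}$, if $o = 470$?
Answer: $219024$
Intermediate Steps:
$k{\left(X,Y \right)} = - \frac{9}{11} + \frac{Y}{11}$ ($k{\left(X,Y \right)} = \frac{-9 + Y}{11} = \left(-9 + Y\right) \frac{1}{11} = - \frac{9}{11} + \frac{Y}{11}$)
$\left(k{\left(5,-13 \right)} + o\right)^{2} = \left(\left(- \frac{9}{11} + \frac{1}{11} \left(-13\right)\right) + 470\right)^{2} = \left(\left(- \frac{9}{11} - \frac{13}{11}\right) + 470\right)^{2} = \left(-2 + 470\right)^{2} = 468^{2} = 219024$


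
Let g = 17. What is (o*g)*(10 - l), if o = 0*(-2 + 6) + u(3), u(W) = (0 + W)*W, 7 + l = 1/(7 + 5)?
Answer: 10353/4 ≈ 2588.3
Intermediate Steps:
l = -83/12 (l = -7 + 1/(7 + 5) = -7 + 1/12 = -83/12 ≈ -6.9167)
u(W) = W² (u(W) = W*W = W²)
o = 9 (o = 0*(-2 + 6) + 3² = 0*4 + 9 = 0 + 9 = 9)
(o*g)*(10 - l) = (9*17)*(10 - 1*(-83/12)) = 153*(10 + 83/12) = 153*(203/12) = 10353/4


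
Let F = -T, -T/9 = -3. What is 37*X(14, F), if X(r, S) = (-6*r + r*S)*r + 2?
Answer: -239242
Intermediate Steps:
T = 27 (T = -9*(-3) = 27)
F = -27 (F = -1*27 = -27)
X(r, S) = 2 + r*(-6*r + S*r) (X(r, S) = (-6*r + S*r)*r + 2 = r*(-6*r + S*r) + 2 = 2 + r*(-6*r + S*r))
37*X(14, F) = 37*(2 - 6*14² - 27*14²) = 37*(2 - 6*196 - 27*196) = 37*(2 - 1176 - 5292) = 37*(-6466) = -239242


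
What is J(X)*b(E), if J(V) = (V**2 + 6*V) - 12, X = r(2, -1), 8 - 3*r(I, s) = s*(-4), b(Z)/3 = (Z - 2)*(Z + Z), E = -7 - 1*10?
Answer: -12920/3 ≈ -4306.7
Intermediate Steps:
E = -17 (E = -7 - 10 = -17)
b(Z) = 6*Z*(-2 + Z) (b(Z) = 3*((Z - 2)*(Z + Z)) = 3*((-2 + Z)*(2*Z)) = 3*(2*Z*(-2 + Z)) = 6*Z*(-2 + Z))
r(I, s) = 8/3 + 4*s/3 (r(I, s) = 8/3 - s*(-4)/3 = 8/3 - (-4)*s/3 = 8/3 + 4*s/3)
X = 4/3 (X = 8/3 + (4/3)*(-1) = 8/3 - 4/3 = 4/3 ≈ 1.3333)
J(V) = -12 + V**2 + 6*V
J(X)*b(E) = (-12 + (4/3)**2 + 6*(4/3))*(6*(-17)*(-2 - 17)) = (-12 + 16/9 + 8)*(6*(-17)*(-19)) = -20/9*1938 = -12920/3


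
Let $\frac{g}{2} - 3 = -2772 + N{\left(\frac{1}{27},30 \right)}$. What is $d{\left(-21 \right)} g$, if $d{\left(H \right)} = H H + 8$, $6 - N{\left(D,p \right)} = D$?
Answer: $- \frac{66992596}{27} \approx -2.4812 \cdot 10^{6}$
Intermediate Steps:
$N{\left(D,p \right)} = 6 - D$
$d{\left(H \right)} = 8 + H^{2}$ ($d{\left(H \right)} = H^{2} + 8 = 8 + H^{2}$)
$g = - \frac{149204}{27}$ ($g = 6 + 2 \left(-2772 + \left(6 - \frac{1}{27}\right)\right) = 6 + 2 \left(-2772 + \frac{161}{27}\right) = 6 + 2 \left(- \frac{74683}{27}\right) = 6 - \frac{149366}{27} = - \frac{149204}{27} \approx -5526.1$)
$d{\left(-21 \right)} g = \left(8 + \left(-21\right)^{2}\right) \left(- \frac{149204}{27}\right) = \left(8 + 441\right) \left(- \frac{149204}{27}\right) = 449 \left(- \frac{149204}{27}\right) = - \frac{66992596}{27}$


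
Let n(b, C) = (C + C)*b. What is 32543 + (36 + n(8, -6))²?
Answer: 36143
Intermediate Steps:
n(b, C) = 2*C*b (n(b, C) = (2*C)*b = 2*C*b)
32543 + (36 + n(8, -6))² = 32543 + (36 + 2*(-6)*8)² = 32543 + (36 - 96)² = 32543 + (-60)² = 32543 + 3600 = 36143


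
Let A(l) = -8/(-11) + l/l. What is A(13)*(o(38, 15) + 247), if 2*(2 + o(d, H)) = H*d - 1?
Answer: 20121/22 ≈ 914.59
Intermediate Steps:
o(d, H) = -5/2 + H*d/2 (o(d, H) = -2 + (H*d - 1)/2 = -2 + (-1 + H*d)/2 = -2 + (-½ + H*d/2) = -5/2 + H*d/2)
A(l) = 19/11 (A(l) = -8*(-1/11) + 1 = 8/11 + 1 = 19/11)
A(13)*(o(38, 15) + 247) = 19*((-5/2 + (½)*15*38) + 247)/11 = 19*((-5/2 + 285) + 247)/11 = 19*(565/2 + 247)/11 = (19/11)*(1059/2) = 20121/22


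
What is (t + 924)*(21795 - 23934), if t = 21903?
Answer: -48826953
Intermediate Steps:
(t + 924)*(21795 - 23934) = (21903 + 924)*(21795 - 23934) = 22827*(-2139) = -48826953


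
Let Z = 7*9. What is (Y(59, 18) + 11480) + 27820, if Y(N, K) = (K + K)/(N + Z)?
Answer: 2397318/61 ≈ 39300.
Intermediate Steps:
Z = 63
Y(N, K) = 2*K/(63 + N) (Y(N, K) = (K + K)/(N + 63) = (2*K)/(63 + N) = 2*K/(63 + N))
(Y(59, 18) + 11480) + 27820 = (2*18/(63 + 59) + 11480) + 27820 = (2*18/122 + 11480) + 27820 = (2*18*(1/122) + 11480) + 27820 = (18/61 + 11480) + 27820 = 700298/61 + 27820 = 2397318/61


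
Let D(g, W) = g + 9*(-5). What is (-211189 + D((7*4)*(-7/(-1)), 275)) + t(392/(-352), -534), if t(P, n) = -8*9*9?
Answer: -211686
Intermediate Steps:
t(P, n) = -648 (t(P, n) = -72*9 = -648)
D(g, W) = -45 + g (D(g, W) = g - 45 = -45 + g)
(-211189 + D((7*4)*(-7/(-1)), 275)) + t(392/(-352), -534) = (-211189 + (-45 + (7*4)*(-7/(-1)))) - 648 = (-211189 + (-45 + 28*(-7*(-1)))) - 648 = (-211189 + (-45 + 28*7)) - 648 = (-211189 + (-45 + 196)) - 648 = (-211189 + 151) - 648 = -211038 - 648 = -211686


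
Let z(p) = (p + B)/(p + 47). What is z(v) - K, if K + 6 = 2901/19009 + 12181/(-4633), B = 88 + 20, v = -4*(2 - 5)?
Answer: 54612951842/5196053123 ≈ 10.510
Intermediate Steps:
v = 12 (v = -4*(-3) = 12)
B = 108
z(p) = (108 + p)/(47 + p) (z(p) = (p + 108)/(p + 47) = (108 + p)/(47 + p))
K = -746520478/88068697 (K = -6 + (2901/19009 + 12181/(-4633)) = -6 + (2901*(1/19009) + 12181*(-1/4633)) = -6 + (2901/19009 - 12181/4633) = -6 - 218108296/88068697 = -746520478/88068697 ≈ -8.4766)
z(v) - K = (108 + 12)/(47 + 12) - 1*(-746520478/88068697) = 120/59 + 746520478/88068697 = 54612951842/5196053123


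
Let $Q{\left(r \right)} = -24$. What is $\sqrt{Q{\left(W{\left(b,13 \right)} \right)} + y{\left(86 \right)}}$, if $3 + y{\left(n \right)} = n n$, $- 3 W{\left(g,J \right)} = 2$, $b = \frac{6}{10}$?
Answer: $\sqrt{7369} \approx 85.843$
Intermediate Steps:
$b = \frac{3}{5}$ ($b = 6 \cdot \frac{1}{10} = \frac{3}{5} \approx 0.6$)
$W{\left(g,J \right)} = - \frac{2}{3}$ ($W{\left(g,J \right)} = \left(- \frac{1}{3}\right) 2 = - \frac{2}{3}$)
$y{\left(n \right)} = -3 + n^{2}$ ($y{\left(n \right)} = -3 + n n = -3 + n^{2}$)
$\sqrt{Q{\left(W{\left(b,13 \right)} \right)} + y{\left(86 \right)}} = \sqrt{-24 - \left(3 - 86^{2}\right)} = \sqrt{-24 + \left(-3 + 7396\right)} = \sqrt{-24 + 7393} = \sqrt{7369}$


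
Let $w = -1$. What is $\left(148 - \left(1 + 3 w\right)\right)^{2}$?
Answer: $22500$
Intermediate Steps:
$\left(148 - \left(1 + 3 w\right)\right)^{2} = \left(148 - -2\right)^{2} = \left(148 + \left(-1 + 3\right)\right)^{2} = \left(148 + 2\right)^{2} = 150^{2} = 22500$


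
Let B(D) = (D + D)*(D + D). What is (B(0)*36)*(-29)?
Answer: 0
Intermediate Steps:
B(D) = 4*D**2 (B(D) = (2*D)*(2*D) = 4*D**2)
(B(0)*36)*(-29) = ((4*0**2)*36)*(-29) = ((4*0)*36)*(-29) = (0*36)*(-29) = 0*(-29) = 0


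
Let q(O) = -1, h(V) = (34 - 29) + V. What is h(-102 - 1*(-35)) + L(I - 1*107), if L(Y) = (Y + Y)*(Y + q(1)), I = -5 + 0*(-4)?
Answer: 25250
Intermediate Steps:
h(V) = 5 + V
I = -5 (I = -5 + 0 = -5)
L(Y) = 2*Y*(-1 + Y) (L(Y) = (Y + Y)*(Y - 1) = (2*Y)*(-1 + Y) = 2*Y*(-1 + Y))
h(-102 - 1*(-35)) + L(I - 1*107) = (5 + (-102 - 1*(-35))) + 2*(-5 - 1*107)*(-1 + (-5 - 1*107)) = (5 + (-102 + 35)) + 2*(-5 - 107)*(-1 + (-5 - 107)) = (5 - 67) + 2*(-112)*(-1 - 112) = -62 + 2*(-112)*(-113) = -62 + 25312 = 25250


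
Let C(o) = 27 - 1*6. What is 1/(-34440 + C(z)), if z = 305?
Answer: -1/34419 ≈ -2.9054e-5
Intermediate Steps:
C(o) = 21 (C(o) = 27 - 6 = 21)
1/(-34440 + C(z)) = 1/(-34440 + 21) = 1/(-34419) = -1/34419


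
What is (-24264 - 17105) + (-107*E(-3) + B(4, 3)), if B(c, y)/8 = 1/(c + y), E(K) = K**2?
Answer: -296316/7 ≈ -42331.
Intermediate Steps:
B(c, y) = 8/(c + y)
(-24264 - 17105) + (-107*E(-3) + B(4, 3)) = (-24264 - 17105) + (-107*(-3)**2 + 8/(4 + 3)) = -41369 + (-107*9 + 8/7) = -41369 + (-963 + 8*(1/7)) = -41369 + (-963 + 8/7) = -41369 - 6733/7 = -296316/7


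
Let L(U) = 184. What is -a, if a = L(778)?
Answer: -184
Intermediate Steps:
a = 184
-a = -1*184 = -184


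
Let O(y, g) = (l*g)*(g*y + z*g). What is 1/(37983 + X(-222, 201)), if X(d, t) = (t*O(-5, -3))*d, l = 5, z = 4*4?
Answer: -1/22049907 ≈ -4.5352e-8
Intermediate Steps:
z = 16
O(y, g) = 5*g*(16*g + g*y) (O(y, g) = (5*g)*(g*y + 16*g) = (5*g)*(16*g + g*y) = 5*g*(16*g + g*y))
X(d, t) = 495*d*t (X(d, t) = (t*(5*(-3)²*(16 - 5)))*d = (t*(5*9*11))*d = (t*495)*d = (495*t)*d = 495*d*t)
1/(37983 + X(-222, 201)) = 1/(37983 + 495*(-222)*201) = 1/(37983 - 22087890) = 1/(-22049907) = -1/22049907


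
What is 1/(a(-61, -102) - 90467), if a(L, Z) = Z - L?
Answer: -1/90508 ≈ -1.1049e-5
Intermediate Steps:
1/(a(-61, -102) - 90467) = 1/((-102 - 1*(-61)) - 90467) = 1/((-102 + 61) - 90467) = 1/(-41 - 90467) = 1/(-90508) = -1/90508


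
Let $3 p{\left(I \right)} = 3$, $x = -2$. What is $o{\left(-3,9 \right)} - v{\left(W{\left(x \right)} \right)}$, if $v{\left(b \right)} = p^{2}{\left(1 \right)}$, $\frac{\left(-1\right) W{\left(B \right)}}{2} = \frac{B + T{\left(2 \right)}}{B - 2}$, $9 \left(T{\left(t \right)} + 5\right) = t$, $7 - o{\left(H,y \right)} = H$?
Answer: $9$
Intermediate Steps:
$o{\left(H,y \right)} = 7 - H$
$p{\left(I \right)} = 1$ ($p{\left(I \right)} = \frac{1}{3} \cdot 3 = 1$)
$T{\left(t \right)} = -5 + \frac{t}{9}$
$W{\left(B \right)} = - \frac{2 \left(- \frac{43}{9} + B\right)}{-2 + B}$ ($W{\left(B \right)} = - 2 \frac{B + \left(-5 + \frac{1}{9} \cdot 2\right)}{B - 2} = - 2 \frac{B + \left(-5 + \frac{2}{9}\right)}{-2 + B} = - 2 \frac{B - \frac{43}{9}}{-2 + B} = - 2 \frac{- \frac{43}{9} + B}{-2 + B} = - \frac{2 \left(- \frac{43}{9} + B\right)}{-2 + B}$)
$v{\left(b \right)} = 1$ ($v{\left(b \right)} = 1^{2} = 1$)
$o{\left(-3,9 \right)} - v{\left(W{\left(x \right)} \right)} = \left(7 - -3\right) - 1 = \left(7 + 3\right) - 1 = 10 - 1 = 9$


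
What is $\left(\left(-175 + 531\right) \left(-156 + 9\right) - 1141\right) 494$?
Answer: $-26415662$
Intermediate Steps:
$\left(\left(-175 + 531\right) \left(-156 + 9\right) - 1141\right) 494 = \left(356 \left(-147\right) - 1141\right) 494 = \left(-52332 - 1141\right) 494 = \left(-53473\right) 494 = -26415662$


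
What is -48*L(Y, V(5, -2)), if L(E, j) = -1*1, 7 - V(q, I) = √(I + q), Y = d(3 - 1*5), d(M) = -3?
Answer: 48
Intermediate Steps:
Y = -3
V(q, I) = 7 - √(I + q)
L(E, j) = -1
-48*L(Y, V(5, -2)) = -48*(-1) = 48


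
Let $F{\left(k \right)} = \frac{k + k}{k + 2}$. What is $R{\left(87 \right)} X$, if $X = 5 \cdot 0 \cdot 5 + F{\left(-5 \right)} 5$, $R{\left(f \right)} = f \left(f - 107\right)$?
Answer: $-29000$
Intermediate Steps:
$F{\left(k \right)} = \frac{2 k}{2 + k}$
$R{\left(f \right)} = f \left(-107 + f\right)$
$X = \frac{50}{3}$ ($X = 5 \cdot 0 \cdot 5 + 2 \left(-5\right) \frac{1}{2 - 5} \cdot 5 = 0 \cdot 5 + 2 \left(-5\right) \frac{1}{-3} \cdot 5 = 0 + 2 \left(-5\right) \left(- \frac{1}{3}\right) 5 = 0 + \frac{10}{3} \cdot 5 = 0 + \frac{50}{3} = \frac{50}{3} \approx 16.667$)
$R{\left(87 \right)} X = 87 \left(-107 + 87\right) \frac{50}{3} = 87 \left(-20\right) \frac{50}{3} = \left(-1740\right) \frac{50}{3} = -29000$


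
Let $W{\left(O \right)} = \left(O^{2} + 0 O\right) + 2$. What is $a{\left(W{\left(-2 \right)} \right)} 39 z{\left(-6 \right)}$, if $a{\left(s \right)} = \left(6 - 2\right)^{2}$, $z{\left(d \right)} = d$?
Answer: $-3744$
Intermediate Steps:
$W{\left(O \right)} = 2 + O^{2}$ ($W{\left(O \right)} = \left(O^{2} + 0\right) + 2 = O^{2} + 2 = 2 + O^{2}$)
$a{\left(s \right)} = 16$ ($a{\left(s \right)} = 4^{2} = 16$)
$a{\left(W{\left(-2 \right)} \right)} 39 z{\left(-6 \right)} = 16 \cdot 39 \left(-6\right) = 624 \left(-6\right) = -3744$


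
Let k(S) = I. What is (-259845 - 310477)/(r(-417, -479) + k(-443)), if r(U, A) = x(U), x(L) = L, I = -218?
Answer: 570322/635 ≈ 898.14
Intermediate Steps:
r(U, A) = U
k(S) = -218
(-259845 - 310477)/(r(-417, -479) + k(-443)) = (-259845 - 310477)/(-417 - 218) = -570322/(-635) = -570322*(-1/635) = 570322/635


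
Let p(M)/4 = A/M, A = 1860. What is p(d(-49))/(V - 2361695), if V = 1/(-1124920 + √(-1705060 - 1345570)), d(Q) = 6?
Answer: -3705866912820252554800/7058167224738968296494551 + 1240*I*√3050630/7058167224738968296494551 ≈ -0.00052505 + 3.0685e-19*I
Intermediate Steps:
p(M) = 7440/M (p(M) = 4*(1860/M) = 7440/M)
V = 1/(-1124920 + I*√3050630) (V = 1/(-1124920 + √(-3050630)) = 1/(-1124920 + I*√3050630) ≈ -8.8895e-7 - 1.38e-9*I)
p(d(-49))/(V - 2361695) = (7440/6)/((-112492/126544805703 - I*√3050630/1265448057030) - 2361695) = (7440*(⅙))/(-298860234904859077/126544805703 - I*√3050630/1265448057030) = 1240/(-298860234904859077/126544805703 - I*√3050630/1265448057030)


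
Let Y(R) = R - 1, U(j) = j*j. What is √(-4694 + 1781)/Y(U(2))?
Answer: I*√2913/3 ≈ 17.991*I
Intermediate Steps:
U(j) = j²
Y(R) = -1 + R
√(-4694 + 1781)/Y(U(2)) = √(-4694 + 1781)/(-1 + 2²) = √(-2913)/(-1 + 4) = (I*√2913)/3 = (I*√2913)*(⅓) = I*√2913/3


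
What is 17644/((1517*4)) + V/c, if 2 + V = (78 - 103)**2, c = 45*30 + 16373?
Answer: 2138412/726643 ≈ 2.9429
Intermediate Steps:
c = 17723 (c = 1350 + 16373 = 17723)
V = 623 (V = -2 + (78 - 103)**2 = -2 + (-25)**2 = -2 + 625 = 623)
17644/((1517*4)) + V/c = 17644/((1517*4)) + 623/17723 = 17644/6068 + 623*(1/17723) = 17644*(1/6068) + 623/17723 = 4411/1517 + 623/17723 = 2138412/726643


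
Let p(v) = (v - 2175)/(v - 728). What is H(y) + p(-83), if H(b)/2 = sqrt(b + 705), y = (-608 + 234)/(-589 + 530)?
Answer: 2258/811 + 2*sqrt(2476171)/59 ≈ 56.126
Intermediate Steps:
y = 374/59 (y = -374/(-59) = -374*(-1/59) = 374/59 ≈ 6.3390)
p(v) = (-2175 + v)/(-728 + v)
H(b) = 2*sqrt(705 + b) (H(b) = 2*sqrt(b + 705) = 2*sqrt(705 + b))
H(y) + p(-83) = 2*sqrt(705 + 374/59) + (-2175 - 83)/(-728 - 83) = 2*sqrt(41969/59) - 2258/(-811) = 2*(sqrt(2476171)/59) - 1/811*(-2258) = 2*sqrt(2476171)/59 + 2258/811 = 2258/811 + 2*sqrt(2476171)/59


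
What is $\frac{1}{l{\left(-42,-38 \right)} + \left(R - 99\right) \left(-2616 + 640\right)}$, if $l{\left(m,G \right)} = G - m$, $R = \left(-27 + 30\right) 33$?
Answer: $\frac{1}{4} \approx 0.25$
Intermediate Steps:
$R = 99$ ($R = 3 \cdot 33 = 99$)
$\frac{1}{l{\left(-42,-38 \right)} + \left(R - 99\right) \left(-2616 + 640\right)} = \frac{1}{\left(-38 - -42\right) + \left(99 - 99\right) \left(-2616 + 640\right)} = \frac{1}{\left(-38 + 42\right) + 0 \left(-1976\right)} = \frac{1}{4 + 0} = \frac{1}{4}$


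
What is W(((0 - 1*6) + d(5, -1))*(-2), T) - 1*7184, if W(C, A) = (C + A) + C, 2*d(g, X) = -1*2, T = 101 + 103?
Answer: -6952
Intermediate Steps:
T = 204
d(g, X) = -1 (d(g, X) = (-1*2)/2 = (1/2)*(-2) = -1)
W(C, A) = A + 2*C (W(C, A) = (A + C) + C = A + 2*C)
W(((0 - 1*6) + d(5, -1))*(-2), T) - 1*7184 = (204 + 2*(((0 - 1*6) - 1)*(-2))) - 1*7184 = (204 + 2*(((0 - 6) - 1)*(-2))) - 7184 = (204 + 2*((-6 - 1)*(-2))) - 7184 = (204 + 2*(-7*(-2))) - 7184 = (204 + 2*14) - 7184 = (204 + 28) - 7184 = 232 - 7184 = -6952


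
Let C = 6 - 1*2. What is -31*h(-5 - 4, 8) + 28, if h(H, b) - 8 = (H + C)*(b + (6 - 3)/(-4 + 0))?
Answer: 3615/4 ≈ 903.75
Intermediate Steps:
C = 4 (C = 6 - 2 = 4)
h(H, b) = 8 + (4 + H)*(-3/4 + b) (h(H, b) = 8 + (H + 4)*(b + (6 - 3)/(-4 + 0)) = 8 + (4 + H)*(b + 3/(-4)) = 8 + (4 + H)*(b + 3*(-1/4)) = 8 + (4 + H)*(b - 3/4) = 8 + (4 + H)*(-3/4 + b))
-31*h(-5 - 4, 8) + 28 = -31*(5 + 4*8 - 3*(-5 - 4)/4 + (-5 - 4)*8) + 28 = -31*(5 + 32 - 3/4*(-9) - 9*8) + 28 = -31*(5 + 32 + 27/4 - 72) + 28 = -31*(-113/4) + 28 = 3503/4 + 28 = 3615/4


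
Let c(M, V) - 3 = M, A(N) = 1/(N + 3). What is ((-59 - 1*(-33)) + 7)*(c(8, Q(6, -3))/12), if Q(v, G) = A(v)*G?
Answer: -209/12 ≈ -17.417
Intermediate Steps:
A(N) = 1/(3 + N)
Q(v, G) = G/(3 + v)
c(M, V) = 3 + M
((-59 - 1*(-33)) + 7)*(c(8, Q(6, -3))/12) = ((-59 - 1*(-33)) + 7)*((3 + 8)/12) = ((-59 + 33) + 7)*(11*(1/12)) = (-26 + 7)*(11/12) = -19*11/12 = -209/12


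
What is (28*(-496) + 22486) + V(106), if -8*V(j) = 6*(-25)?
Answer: 34467/4 ≈ 8616.8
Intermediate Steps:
V(j) = 75/4 (V(j) = -3*(-25)/4 = -1/8*(-150) = 75/4)
(28*(-496) + 22486) + V(106) = (28*(-496) + 22486) + 75/4 = (-13888 + 22486) + 75/4 = 8598 + 75/4 = 34467/4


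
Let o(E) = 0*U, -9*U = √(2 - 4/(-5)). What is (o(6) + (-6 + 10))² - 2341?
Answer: -2325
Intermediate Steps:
U = -√70/45 (U = -√(2 - 4/(-5))/9 = -√(2 - 4*(-⅕))/9 = -√(2 + ⅘)/9 = -√70/45 ≈ -0.18592)
o(E) = 0 (o(E) = 0*(-√70/45) = 0)
(o(6) + (-6 + 10))² - 2341 = (0 + (-6 + 10))² - 2341 = (0 + 4)² - 2341 = 4² - 2341 = 16 - 2341 = -2325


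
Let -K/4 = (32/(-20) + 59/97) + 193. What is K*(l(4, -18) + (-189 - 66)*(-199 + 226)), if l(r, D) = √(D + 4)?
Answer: 512926992/97 - 372496*I*√14/485 ≈ 5.2879e+6 - 2873.7*I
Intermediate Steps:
l(r, D) = √(4 + D)
K = -372496/485 (K = -4*((32/(-20) + 59/97) + 193) = -4*((32*(-1/20) + 59*(1/97)) + 193) = -4*((-8/5 + 59/97) + 193) = -4*(-481/485 + 193) = -4*93124/485 = -372496/485 ≈ -768.03)
K*(l(4, -18) + (-189 - 66)*(-199 + 226)) = -372496*(√(4 - 18) + (-189 - 66)*(-199 + 226))/485 = -372496*(√(-14) - 255*27)/485 = -372496*(I*√14 - 6885)/485 = -372496*(-6885 + I*√14)/485 = 512926992/97 - 372496*I*√14/485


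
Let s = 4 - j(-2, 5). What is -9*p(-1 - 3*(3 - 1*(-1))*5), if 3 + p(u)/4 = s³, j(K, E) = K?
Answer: -7668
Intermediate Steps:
s = 6 (s = 4 - 1*(-2) = 4 + 2 = 6)
p(u) = 852 (p(u) = -12 + 4*6³ = -12 + 4*216 = -12 + 864 = 852)
-9*p(-1 - 3*(3 - 1*(-1))*5) = -9*852 = -7668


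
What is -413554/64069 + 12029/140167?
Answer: -57195937517/8980359523 ≈ -6.3690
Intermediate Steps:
-413554/64069 + 12029/140167 = -57195937517/8980359523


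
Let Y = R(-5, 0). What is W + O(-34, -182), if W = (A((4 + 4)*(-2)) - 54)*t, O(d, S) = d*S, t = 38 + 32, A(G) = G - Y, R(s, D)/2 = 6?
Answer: 448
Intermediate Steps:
R(s, D) = 12 (R(s, D) = 2*6 = 12)
Y = 12
A(G) = -12 + G (A(G) = G - 1*12 = G - 12 = -12 + G)
t = 70
O(d, S) = S*d
W = -5740 (W = ((-12 + (4 + 4)*(-2)) - 54)*70 = ((-12 + 8*(-2)) - 54)*70 = ((-12 - 16) - 54)*70 = (-28 - 54)*70 = -82*70 = -5740)
W + O(-34, -182) = -5740 - 182*(-34) = -5740 + 6188 = 448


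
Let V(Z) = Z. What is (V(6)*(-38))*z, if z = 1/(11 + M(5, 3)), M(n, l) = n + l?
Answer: -12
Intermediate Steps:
M(n, l) = l + n
z = 1/19 (z = 1/(11 + (3 + 5)) = 1/(11 + 8) = 1/19 ≈ 0.052632)
(V(6)*(-38))*z = (6*(-38))*(1/19) = -228*1/19 = -12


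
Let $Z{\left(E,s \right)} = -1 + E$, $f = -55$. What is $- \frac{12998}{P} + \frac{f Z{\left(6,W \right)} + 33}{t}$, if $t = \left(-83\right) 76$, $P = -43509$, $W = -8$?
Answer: $\frac{46260281}{137227386} \approx 0.33711$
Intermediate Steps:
$t = -6308$
$- \frac{12998}{P} + \frac{f Z{\left(6,W \right)} + 33}{t} = - \frac{12998}{-43509} + \frac{- 55 \left(-1 + 6\right) + 33}{-6308} = \left(-12998\right) \left(- \frac{1}{43509}\right) + \left(\left(-55\right) 5 + 33\right) \left(- \frac{1}{6308}\right) = \frac{12998}{43509} + \left(-275 + 33\right) \left(- \frac{1}{6308}\right) = \frac{12998}{43509} - - \frac{121}{3154} = \frac{12998}{43509} + \frac{121}{3154} = \frac{46260281}{137227386}$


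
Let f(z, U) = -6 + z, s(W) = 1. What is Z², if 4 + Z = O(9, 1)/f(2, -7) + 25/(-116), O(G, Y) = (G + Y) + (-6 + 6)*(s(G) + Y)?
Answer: 606841/13456 ≈ 45.098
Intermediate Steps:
O(G, Y) = G + Y (O(G, Y) = (G + Y) + (-6 + 6)*(1 + Y) = (G + Y) + 0*(1 + Y) = (G + Y) + 0 = G + Y)
Z = -779/116 (Z = -4 + ((9 + 1)/(-6 + 2) + 25/(-116)) = -4 + (10/(-4) + 25*(-1/116)) = -4 + (10*(-¼) - 25/116) = -4 + (-5/2 - 25/116) = -4 - 315/116 = -779/116 ≈ -6.7155)
Z² = (-779/116)² = 606841/13456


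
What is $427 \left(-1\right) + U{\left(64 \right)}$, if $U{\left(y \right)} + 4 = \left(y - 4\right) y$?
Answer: $3409$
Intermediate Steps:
$U{\left(y \right)} = -4 + y \left(-4 + y\right)$ ($U{\left(y \right)} = -4 + \left(y - 4\right) y = -4 + \left(-4 + y\right) y = -4 + y \left(-4 + y\right)$)
$427 \left(-1\right) + U{\left(64 \right)} = 427 \left(-1\right) - \left(260 - 4096\right) = -427 - -3836 = -427 + 3836 = 3409$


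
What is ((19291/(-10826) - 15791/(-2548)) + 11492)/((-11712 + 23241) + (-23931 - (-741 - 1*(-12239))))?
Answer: -158562287357/329636543600 ≈ -0.48102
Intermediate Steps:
((19291/(-10826) - 15791/(-2548)) + 11492)/((-11712 + 23241) + (-23931 - (-741 - 1*(-12239)))) = ((19291*(-1/10826) - 15791*(-1/2548)) + 11492)/(11529 + (-23931 - (-741 + 12239))) = ((-19291/10826 + 15791/2548) + 11492)/(11529 + (-23931 - 1*11498)) = (60899949/13792324 + 11492)/(11529 + (-23931 - 11498)) = 158562287357/(13792324*(11529 - 35429)) = (158562287357/13792324)/(-23900) = (158562287357/13792324)*(-1/23900) = -158562287357/329636543600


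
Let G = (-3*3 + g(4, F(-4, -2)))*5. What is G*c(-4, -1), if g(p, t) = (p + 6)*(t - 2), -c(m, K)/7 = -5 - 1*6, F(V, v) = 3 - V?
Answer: 15785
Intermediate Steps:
c(m, K) = 77 (c(m, K) = -7*(-5 - 1*6) = -7*(-5 - 6) = -7*(-11) = 77)
g(p, t) = (-2 + t)*(6 + p) (g(p, t) = (6 + p)*(-2 + t) = (-2 + t)*(6 + p))
G = 205 (G = (-3*3 + (-12 - 2*4 + 6*(3 - 1*(-4)) + 4*(3 - 1*(-4))))*5 = (-9 + (-12 - 8 + 6*(3 + 4) + 4*(3 + 4)))*5 = (-9 + (-12 - 8 + 6*7 + 4*7))*5 = (-9 + (-12 - 8 + 42 + 28))*5 = (-9 + 50)*5 = 41*5 = 205)
G*c(-4, -1) = 205*77 = 15785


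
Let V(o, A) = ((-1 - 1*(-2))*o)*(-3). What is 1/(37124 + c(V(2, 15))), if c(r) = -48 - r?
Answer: 1/37082 ≈ 2.6967e-5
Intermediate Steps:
V(o, A) = -3*o (V(o, A) = ((-1 + 2)*o)*(-3) = (1*o)*(-3) = o*(-3) = -3*o)
1/(37124 + c(V(2, 15))) = 1/(37124 + (-48 - (-3)*2)) = 1/(37124 + (-48 - 1*(-6))) = 1/(37124 + (-48 + 6)) = 1/(37124 - 42) = 1/37082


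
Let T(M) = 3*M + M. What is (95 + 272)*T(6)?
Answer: 8808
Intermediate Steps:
T(M) = 4*M
(95 + 272)*T(6) = (95 + 272)*(4*6) = 367*24 = 8808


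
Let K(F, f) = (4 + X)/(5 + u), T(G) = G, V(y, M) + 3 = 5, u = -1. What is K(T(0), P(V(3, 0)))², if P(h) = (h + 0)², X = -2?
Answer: ¼ ≈ 0.25000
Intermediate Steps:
V(y, M) = 2 (V(y, M) = -3 + 5 = 2)
P(h) = h²
K(F, f) = ½ (K(F, f) = (4 - 2)/(5 - 1) = 2/4 = 2*(¼) = ½)
K(T(0), P(V(3, 0)))² = (½)² = ¼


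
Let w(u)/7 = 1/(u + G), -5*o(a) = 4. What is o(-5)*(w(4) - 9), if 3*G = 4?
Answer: 123/20 ≈ 6.1500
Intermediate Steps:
G = 4/3 (G = (⅓)*4 = 4/3 ≈ 1.3333)
o(a) = -⅘ (o(a) = -⅕*4 = -⅘)
w(u) = 7/(4/3 + u) (w(u) = 7/(u + 4/3) = 7/(4/3 + u))
o(-5)*(w(4) - 9) = -4*(21/(4 + 3*4) - 9)/5 = -4*(21/(4 + 12) - 9)/5 = -4*(21/16 - 9)/5 = -⅘*(-123/16) = 123/20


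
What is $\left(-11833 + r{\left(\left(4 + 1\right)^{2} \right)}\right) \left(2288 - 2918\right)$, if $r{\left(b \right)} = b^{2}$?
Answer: $7061040$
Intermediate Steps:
$\left(-11833 + r{\left(\left(4 + 1\right)^{2} \right)}\right) \left(2288 - 2918\right) = \left(-11833 + \left(\left(4 + 1\right)^{2}\right)^{2}\right) \left(2288 - 2918\right) = \left(-11833 + \left(5^{2}\right)^{2}\right) \left(-630\right) = \left(-11833 + 25^{2}\right) \left(-630\right) = \left(-11833 + 625\right) \left(-630\right) = \left(-11208\right) \left(-630\right) = 7061040$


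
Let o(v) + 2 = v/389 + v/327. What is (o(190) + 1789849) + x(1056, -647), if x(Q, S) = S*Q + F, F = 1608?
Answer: 140969426309/127203 ≈ 1.1082e+6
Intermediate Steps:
x(Q, S) = 1608 + Q*S (x(Q, S) = S*Q + 1608 = Q*S + 1608 = 1608 + Q*S)
o(v) = -2 + 716*v/127203 (o(v) = -2 + (v/389 + v/327) = -2 + 716*v/127203)
(o(190) + 1789849) + x(1056, -647) = ((-2 + (716/127203)*190) + 1789849) + (1608 + 1056*(-647)) = ((-2 + 136040/127203) + 1789849) + (1608 - 683232) = (-118366/127203 + 1789849) - 681624 = 227674043981/127203 - 681624 = 140969426309/127203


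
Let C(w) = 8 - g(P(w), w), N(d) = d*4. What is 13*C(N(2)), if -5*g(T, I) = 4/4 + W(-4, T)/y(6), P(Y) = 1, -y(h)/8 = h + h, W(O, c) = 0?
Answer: 533/5 ≈ 106.60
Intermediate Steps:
y(h) = -16*h (y(h) = -8*(h + h) = -16*h)
g(T, I) = -⅕ (g(T, I) = -(4/4 + 0/((-16*6)))/5 = -(4*(¼) + 0/(-96))/5 = -(1 + 0*(-1/96))/5 = -(1 + 0)/5 = -⅕*1 = -⅕)
N(d) = 4*d
C(w) = 41/5 (C(w) = 8 - 1*(-⅕) = 8 + ⅕ = 41/5)
13*C(N(2)) = 13*(41/5) = 533/5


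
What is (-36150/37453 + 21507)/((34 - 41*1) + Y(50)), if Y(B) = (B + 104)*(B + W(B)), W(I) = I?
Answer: 38355501/27453049 ≈ 1.3971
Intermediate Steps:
Y(B) = 2*B*(104 + B) (Y(B) = (B + 104)*(B + B) = (104 + B)*(2*B) = 2*B*(104 + B))
(-36150/37453 + 21507)/((34 - 41*1) + Y(50)) = (-36150/37453 + 21507)/((34 - 41*1) + 2*50*(104 + 50)) = (-36150*1/37453 + 21507)/((34 - 41) + 2*50*154) = (-36150/37453 + 21507)/(-7 + 15400) = (805465521/37453)/15393 = (805465521/37453)*(1/15393) = 38355501/27453049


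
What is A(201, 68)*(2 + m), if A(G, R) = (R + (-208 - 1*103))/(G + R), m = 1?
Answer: -729/269 ≈ -2.7100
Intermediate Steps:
A(G, R) = (-311 + R)/(G + R) (A(G, R) = (R + (-208 - 103))/(G + R) = (R - 311)/(G + R) = (-311 + R)/(G + R))
A(201, 68)*(2 + m) = ((-311 + 68)/(201 + 68))*(2 + 1) = (-243/269)*3 = ((1/269)*(-243))*3 = -243/269*3 = -729/269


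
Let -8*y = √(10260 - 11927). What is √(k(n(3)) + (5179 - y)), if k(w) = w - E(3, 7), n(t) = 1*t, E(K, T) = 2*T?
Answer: √(82688 + 2*I*√1667)/4 ≈ 71.889 + 0.035497*I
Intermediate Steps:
n(t) = t
k(w) = -14 + w (k(w) = w - 2*7 = w - 1*14 = w - 14 = -14 + w)
y = -I*√1667/8 (y = -√(10260 - 11927)/8 = -I*√1667/8 ≈ -5.1036*I)
√(k(n(3)) + (5179 - y)) = √((-14 + 3) + (5179 - (-1)*I*√1667/8)) = √(-11 + (5179 + I*√1667/8)) = √(5168 + I*√1667/8)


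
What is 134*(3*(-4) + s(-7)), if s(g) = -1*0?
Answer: -1608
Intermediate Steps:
s(g) = 0
134*(3*(-4) + s(-7)) = 134*(3*(-4) + 0) = 134*(-12 + 0) = 134*(-12) = -1608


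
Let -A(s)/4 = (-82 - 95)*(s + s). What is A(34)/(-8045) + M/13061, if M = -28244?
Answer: -856031764/105075745 ≈ -8.1468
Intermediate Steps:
A(s) = 1416*s (A(s) = -4*(-82 - 95)*(s + s) = -(-708)*2*s = -(-1416)*s = 1416*s)
A(34)/(-8045) + M/13061 = (1416*34)/(-8045) - 28244/13061 = 48144*(-1/8045) - 28244*1/13061 = -48144/8045 - 28244/13061 = -856031764/105075745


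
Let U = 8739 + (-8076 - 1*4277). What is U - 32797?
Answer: -36411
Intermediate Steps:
U = -3614 (U = 8739 + (-8076 - 4277) = 8739 - 12353 = -3614)
U - 32797 = -3614 - 32797 = -36411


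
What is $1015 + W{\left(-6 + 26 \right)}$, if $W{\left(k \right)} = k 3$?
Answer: $1075$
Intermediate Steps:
$W{\left(k \right)} = 3 k$
$1015 + W{\left(-6 + 26 \right)} = 1015 + 3 \left(-6 + 26\right) = 1015 + 3 \cdot 20 = 1015 + 60 = 1075$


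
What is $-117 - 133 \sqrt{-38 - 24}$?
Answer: $-117 - 133 i \sqrt{62} \approx -117.0 - 1047.2 i$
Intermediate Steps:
$-117 - 133 \sqrt{-38 - 24} = -117 - 133 \sqrt{-62} = -117 - 133 i \sqrt{62}$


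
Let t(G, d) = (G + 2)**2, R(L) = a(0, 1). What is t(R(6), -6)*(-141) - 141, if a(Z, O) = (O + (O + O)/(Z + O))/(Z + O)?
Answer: -3666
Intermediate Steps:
a(Z, O) = (O + 2*O/(O + Z))/(O + Z) (a(Z, O) = (O + (2*O)/(O + Z))/(O + Z) = (O + 2*O/(O + Z))/(O + Z))
R(L) = 3 (R(L) = 1*(2 + 1 + 0)/(1 + 0)**2 = 1*3/1**2 = 1*1*3 = 3)
t(G, d) = (2 + G)**2
t(R(6), -6)*(-141) - 141 = (2 + 3)**2*(-141) - 141 = 5**2*(-141) - 141 = 25*(-141) - 141 = -3525 - 141 = -3666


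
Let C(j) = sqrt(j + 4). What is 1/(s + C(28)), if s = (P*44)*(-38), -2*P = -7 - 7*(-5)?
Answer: 1463/34245902 - sqrt(2)/136983608 ≈ 4.2710e-5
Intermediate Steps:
P = -14 (P = -(-7 - 7*(-5))/2 = -(-7 - 1*(-35))/2 = -(-7 + 35)/2 = -1/2*28 = -14)
C(j) = sqrt(4 + j)
s = 23408 (s = -14*44*(-38) = -616*(-38) = 23408)
1/(s + C(28)) = 1/(23408 + sqrt(4 + 28)) = 1/(23408 + sqrt(32)) = 1/(23408 + 4*sqrt(2))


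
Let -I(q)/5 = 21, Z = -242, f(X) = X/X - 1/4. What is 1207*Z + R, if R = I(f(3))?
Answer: -292199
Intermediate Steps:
f(X) = ¾ (f(X) = 1 - 1*¼ = 1 - ¼ = ¾)
I(q) = -105 (I(q) = -5*21 = -105)
R = -105
1207*Z + R = 1207*(-242) - 105 = -292094 - 105 = -292199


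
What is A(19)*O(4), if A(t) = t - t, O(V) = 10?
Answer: 0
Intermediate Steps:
A(t) = 0
A(19)*O(4) = 0*10 = 0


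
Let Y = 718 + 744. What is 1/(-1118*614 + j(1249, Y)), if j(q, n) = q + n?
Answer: -1/683741 ≈ -1.4625e-6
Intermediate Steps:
Y = 1462
j(q, n) = n + q
1/(-1118*614 + j(1249, Y)) = 1/(-1118*614 + (1462 + 1249)) = 1/(-686452 + 2711) = 1/(-683741) = -1/683741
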